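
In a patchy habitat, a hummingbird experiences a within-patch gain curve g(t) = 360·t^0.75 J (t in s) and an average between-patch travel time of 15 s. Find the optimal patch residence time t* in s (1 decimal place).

45.0 s

Maximise g(t)/(T+t): set derivative to zero → g'(t)(T+t) = g(t).
g'(t) = 0.75·360·t^-0.25. Setting 0.75·360·t^-0.25 = 360·t^0.75/(15+t) gives 0.75(15+t) = t, so 0.25·t = 0.75×15.
t* = 0.75×15/0.25 = 45 s.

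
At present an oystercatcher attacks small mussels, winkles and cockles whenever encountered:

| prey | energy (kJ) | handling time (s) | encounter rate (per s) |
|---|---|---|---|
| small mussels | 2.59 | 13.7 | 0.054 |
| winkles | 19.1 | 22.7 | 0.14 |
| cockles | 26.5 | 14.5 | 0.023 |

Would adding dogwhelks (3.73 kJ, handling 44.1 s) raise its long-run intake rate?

No

Intake rate on the current diet: R = (0.054×2.59 + 0.14×19.1 + 0.023×26.5) / (1 + 0.054×13.7 + 0.14×22.7 + 0.023×14.5) = 3.423/5.251 = 0.6519 kJ/s.
dogwhelks: E/h = 3.73/44.1 = 0.08458 kJ/s.
0.08458 < 0.6519, so adding dogwhelks would lower the average — exclude it.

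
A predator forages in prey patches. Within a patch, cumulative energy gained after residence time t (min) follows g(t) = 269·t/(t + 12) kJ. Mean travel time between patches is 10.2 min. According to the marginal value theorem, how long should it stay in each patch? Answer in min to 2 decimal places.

11.06 min

By the marginal value theorem, leave when the instantaneous gain rate g'(t) equals the habitat-wide average g(t)/(T + t).
g'(t) = 269·12/(t + 12)². Setting 269·12/(t+12)² = 269t/[(t+12)(10.2+t)] gives 12(10.2+t) = t(t+12), so t² = 12×10.2 = 122.4.
t* = √122.4 = 11.06 min.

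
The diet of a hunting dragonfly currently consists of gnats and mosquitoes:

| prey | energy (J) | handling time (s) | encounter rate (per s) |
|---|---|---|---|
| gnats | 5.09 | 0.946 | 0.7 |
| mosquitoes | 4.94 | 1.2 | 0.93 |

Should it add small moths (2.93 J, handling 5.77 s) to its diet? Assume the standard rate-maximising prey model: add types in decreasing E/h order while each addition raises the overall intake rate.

No

Intake rate on the current diet: R = (0.7×5.09 + 0.93×4.94) / (1 + 0.7×0.946 + 0.93×1.2) = 8.157/2.778 = 2.936 J/s.
Profitability of small moths: 2.93/5.77 = 0.5078 J/s.
Since 0.5078 < R, time spent handling small moths is better spent searching.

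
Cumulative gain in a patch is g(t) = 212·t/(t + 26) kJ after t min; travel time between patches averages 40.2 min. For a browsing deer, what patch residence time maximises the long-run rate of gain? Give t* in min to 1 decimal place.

By the marginal value theorem, leave when the instantaneous gain rate g'(t) equals the habitat-wide average g(t)/(T + t).
g'(t) = 212·26/(t + 26)². Setting 212·26/(t+26)² = 212t/[(t+26)(40.2+t)] gives 26(40.2+t) = t(t+26), so t² = 26×40.2 = 1045.
t* = √1045 = 32.33 min.

32.3 min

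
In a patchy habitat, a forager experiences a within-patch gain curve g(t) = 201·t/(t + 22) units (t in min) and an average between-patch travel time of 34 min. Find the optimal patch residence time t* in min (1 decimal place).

27.3 min

By the marginal value theorem, leave when the instantaneous gain rate g'(t) equals the habitat-wide average g(t)/(T + t).
g'(t) = 201·22/(t + 22)². Setting 201·22/(t+22)² = 201t/[(t+22)(34+t)] gives 22(34+t) = t(t+22), so t² = 22×34 = 748.
t* = √748 = 27.35 min.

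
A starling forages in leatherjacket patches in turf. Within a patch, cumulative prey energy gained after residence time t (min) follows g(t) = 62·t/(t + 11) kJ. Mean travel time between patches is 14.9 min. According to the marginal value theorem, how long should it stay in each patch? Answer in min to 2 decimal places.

12.80 min

By the marginal value theorem, leave when the instantaneous gain rate g'(t) equals the habitat-wide average g(t)/(T + t).
g'(t) = 62·11/(t + 11)². Setting 62·11/(t+11)² = 62t/[(t+11)(14.9+t)] gives 11(14.9+t) = t(t+11), so t² = 11×14.9 = 163.9.
t* = √163.9 = 12.8 min.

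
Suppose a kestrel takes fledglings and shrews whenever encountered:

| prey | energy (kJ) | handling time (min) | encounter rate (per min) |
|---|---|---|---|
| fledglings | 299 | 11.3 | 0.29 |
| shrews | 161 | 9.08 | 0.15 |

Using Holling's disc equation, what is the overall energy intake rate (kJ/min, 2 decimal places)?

19.66 kJ/min

R = (0.29×299 + 0.15×161) / (1 + 0.29×11.3 + 0.15×9.08) = 110.9/5.639 = 19.66 kJ/min.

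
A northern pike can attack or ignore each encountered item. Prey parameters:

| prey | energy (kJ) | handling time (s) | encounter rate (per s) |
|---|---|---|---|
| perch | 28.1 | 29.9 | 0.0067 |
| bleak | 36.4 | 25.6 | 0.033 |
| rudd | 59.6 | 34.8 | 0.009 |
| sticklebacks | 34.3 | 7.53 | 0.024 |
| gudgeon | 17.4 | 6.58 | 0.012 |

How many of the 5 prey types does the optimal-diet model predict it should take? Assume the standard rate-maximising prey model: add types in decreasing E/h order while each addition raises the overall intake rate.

4

Rank by E/h (kJ/s): sticklebacks 4.56, gudgeon 2.64, rudd 1.71, bleak 1.42, perch 0.94. Include each in turn until the next type's E/h falls below the running intake rate.
Rate on top 1: 0.6972. gudgeon: 2.64 > 0.6972 → include.
Rate on top 2: 0.8193. rudd: 1.71 > 0.8193 → include.
Rate on top 3: 0.9972. bleak: 1.42 > 0.9972 → include.
Rate on top 4: 1.146. perch: 0.94 < 1.146 → exclude; stop.
Optimal diet: sticklebacks, gudgeon, rudd, bleak — 4 of 5 types.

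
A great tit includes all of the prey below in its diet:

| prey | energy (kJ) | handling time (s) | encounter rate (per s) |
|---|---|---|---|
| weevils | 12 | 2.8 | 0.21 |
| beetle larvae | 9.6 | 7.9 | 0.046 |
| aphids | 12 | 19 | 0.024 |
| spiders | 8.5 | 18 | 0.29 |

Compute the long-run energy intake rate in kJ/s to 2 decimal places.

0.75 kJ/s

R = Σλ_iE_i / (1 + Σλ_ih_i)
Numerator: 0.21×12 + 0.046×9.6 + 0.024×12 + 0.29×8.5 = 5.715
Denominator: 1 + 0.21×2.8 + 0.046×7.9 + 0.024×19 + 0.29×18 = 7.627
R = 5.715/7.627 = 0.7492 kJ/s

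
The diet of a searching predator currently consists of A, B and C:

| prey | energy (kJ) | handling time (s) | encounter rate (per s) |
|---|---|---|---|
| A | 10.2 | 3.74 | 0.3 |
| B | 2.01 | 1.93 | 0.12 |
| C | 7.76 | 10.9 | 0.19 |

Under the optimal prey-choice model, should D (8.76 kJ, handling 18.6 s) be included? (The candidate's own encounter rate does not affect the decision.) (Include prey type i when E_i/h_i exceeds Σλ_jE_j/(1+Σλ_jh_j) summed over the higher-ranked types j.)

Intake rate on the current diet: R = (0.3×10.2 + 0.12×2.01 + 0.19×7.76) / (1 + 0.3×3.74 + 0.12×1.93 + 0.19×10.9) = 4.776/4.425 = 1.079 kJ/s.
Profitability of D: 8.76/18.6 = 0.471 kJ/s.
0.471 < 1.079, so adding D would lower the average — exclude it.

No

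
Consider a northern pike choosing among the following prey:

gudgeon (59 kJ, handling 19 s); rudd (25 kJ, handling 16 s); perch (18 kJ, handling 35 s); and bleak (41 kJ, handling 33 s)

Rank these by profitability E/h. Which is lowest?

perch

Profitability E/h (kJ/s): gudgeon = 59/19 = 3.11, rudd = 25/16 = 1.56, perch = 18/35 = 0.514, bleak = 41/33 = 1.24.
Ranked: gudgeon > rudd > bleak > perch.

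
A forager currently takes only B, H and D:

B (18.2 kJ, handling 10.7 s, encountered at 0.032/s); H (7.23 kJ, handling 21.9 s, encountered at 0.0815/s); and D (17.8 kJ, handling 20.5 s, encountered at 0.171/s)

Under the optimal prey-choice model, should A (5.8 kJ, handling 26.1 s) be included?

No

Intake rate on the current diet: R = (0.032×18.2 + 0.0815×7.23 + 0.171×17.8) / (1 + 0.032×10.7 + 0.0815×21.9 + 0.171×20.5) = 4.215/6.633 = 0.6356 kJ/s.
Profitability of A: 5.8/26.1 = 0.2222 kJ/s.
Since 0.2222 < R, time spent handling A is better spent searching.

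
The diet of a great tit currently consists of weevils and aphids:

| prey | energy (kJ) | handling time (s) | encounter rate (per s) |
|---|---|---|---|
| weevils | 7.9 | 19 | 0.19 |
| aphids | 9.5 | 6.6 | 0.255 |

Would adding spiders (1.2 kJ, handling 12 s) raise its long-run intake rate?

Current rate: (0.19×7.9 + 0.255×9.5)/(1 + 0.19×19 + 0.255×6.6) = 0.6235 kJ/s.
Profitability of spiders: 1.2/12 = 0.1 kJ/s.
0.1 < 0.6235, so adding spiders would lower the average — exclude it.

No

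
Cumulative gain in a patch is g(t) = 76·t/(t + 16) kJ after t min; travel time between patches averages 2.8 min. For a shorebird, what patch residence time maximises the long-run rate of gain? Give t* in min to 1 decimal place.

Maximise g(t)/(T+t): set derivative to zero → g'(t)(T+t) = g(t).
g'(t) = 76·16/(t + 16)². Setting 76·16/(t+16)² = 76t/[(t+16)(2.8+t)] gives 16(2.8+t) = t(t+16), so t² = 16×2.8 = 44.8.
t* = √44.8 = 6.693 min.

6.7 min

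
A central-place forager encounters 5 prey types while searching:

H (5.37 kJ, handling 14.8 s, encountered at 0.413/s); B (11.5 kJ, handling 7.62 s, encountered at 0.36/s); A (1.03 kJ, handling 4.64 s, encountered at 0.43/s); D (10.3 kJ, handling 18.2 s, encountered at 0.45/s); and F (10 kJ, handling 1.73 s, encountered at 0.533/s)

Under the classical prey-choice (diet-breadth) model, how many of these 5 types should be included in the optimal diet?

Profitabilities (E/h, kJ/s): F 5.78, B 1.51, D 0.566, H 0.363, A 0.222. Add prey in this order while the next type's profitability exceeds the intake rate on those already taken.
Rate on top 1: 2.773. B: 1.51 < 2.773 → exclude; stop.
Optimal diet: F — 1 of 5 types.

1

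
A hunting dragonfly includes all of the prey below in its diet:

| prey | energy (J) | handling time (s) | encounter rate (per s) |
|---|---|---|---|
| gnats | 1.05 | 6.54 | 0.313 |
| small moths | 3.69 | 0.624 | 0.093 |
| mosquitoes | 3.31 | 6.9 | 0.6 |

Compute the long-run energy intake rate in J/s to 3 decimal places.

Energy encountered per unit search time: 0.313×1.05 + 0.093×3.69 + 0.6×3.31 = 2.658 J/s.
Handling time per unit search time: 0.313×6.54 + 0.093×0.624 + 0.6×6.9 = 6.245.
Rate = 2.658/(1 + 6.245) = 0.3668 J/s.

0.367 J/s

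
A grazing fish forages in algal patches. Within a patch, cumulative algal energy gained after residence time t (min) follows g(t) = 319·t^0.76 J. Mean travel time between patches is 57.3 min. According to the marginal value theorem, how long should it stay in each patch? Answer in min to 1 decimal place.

By the marginal value theorem, leave when the instantaneous gain rate g'(t) equals the habitat-wide average g(t)/(T + t).
g'(t) = 0.76·319·t^-0.24. Setting 0.76·319·t^-0.24 = 319·t^0.76/(57.3+t) gives 0.76(57.3+t) = t, so 0.24·t = 0.76×57.3.
t* = 0.76×57.3/0.24 = 181.5 min.

181.5 min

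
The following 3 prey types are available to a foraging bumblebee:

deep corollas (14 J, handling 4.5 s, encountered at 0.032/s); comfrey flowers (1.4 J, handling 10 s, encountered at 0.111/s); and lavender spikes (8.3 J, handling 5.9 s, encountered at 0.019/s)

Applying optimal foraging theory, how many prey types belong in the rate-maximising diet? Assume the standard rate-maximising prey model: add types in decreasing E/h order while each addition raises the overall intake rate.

2

Profitabilities (E/h, J/s): deep corollas 3.11, lavender spikes 1.41, comfrey flowers 0.14. Add prey in this order while the next type's profitability exceeds the intake rate on those already taken.
Rate on top 1: 0.3916. lavender spikes: 1.41 > 0.3916 → include.
Rate on top 2: 0.4822. comfrey flowers: 0.14 < 0.4822 → exclude; stop.
Optimal diet: deep corollas, lavender spikes — 2 of 3 types.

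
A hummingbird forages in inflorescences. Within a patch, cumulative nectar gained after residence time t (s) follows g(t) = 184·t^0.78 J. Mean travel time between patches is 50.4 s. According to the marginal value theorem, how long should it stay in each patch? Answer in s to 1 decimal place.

Optimal t* satisfies g'(t*) = g(t*)/(T + t*).
g'(t) = 0.78·184·t^-0.22. Setting 0.78·184·t^-0.22 = 184·t^0.78/(50.4+t) gives 0.78(50.4+t) = t, so 0.22·t = 0.78×50.4.
t* = 0.78×50.4/0.22 = 178.7 s.

178.7 s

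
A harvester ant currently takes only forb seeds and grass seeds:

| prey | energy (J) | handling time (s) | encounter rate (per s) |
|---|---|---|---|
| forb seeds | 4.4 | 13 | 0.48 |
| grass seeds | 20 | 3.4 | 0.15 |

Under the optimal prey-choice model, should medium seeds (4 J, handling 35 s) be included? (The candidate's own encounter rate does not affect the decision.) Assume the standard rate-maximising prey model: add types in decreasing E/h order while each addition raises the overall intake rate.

No

On forb seeds and grass seeds alone, R = ΣλE/(1+Σλh) = 5.112/7.75 = 0.6596 J/s.
Profitability of medium seeds: 4/35 = 0.1143 J/s.
0.1143 < 0.6596, so adding medium seeds would lower the average — exclude it.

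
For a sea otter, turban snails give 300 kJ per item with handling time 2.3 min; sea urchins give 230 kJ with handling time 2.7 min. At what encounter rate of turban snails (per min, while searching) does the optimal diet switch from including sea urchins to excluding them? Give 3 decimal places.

The zero-one rule: include sea urchins iff E₂/h₂ > λE₁/(1+λh₁). Equality gives the switch point.
λE₁h₂ = E₂ + λE₂h₁ ⇒ λ = E₂/(E₁h₂ − E₂h₁) = 230/(810 − 529) = 0.8185 per min.

0.819 per min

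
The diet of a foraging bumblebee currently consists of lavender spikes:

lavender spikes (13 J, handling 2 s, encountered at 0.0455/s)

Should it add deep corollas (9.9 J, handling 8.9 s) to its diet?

Intake rate on the current diet: R = (0.0455×13) / (1 + 0.0455×2) = 0.5915/1.091 = 0.5422 J/s.
deep corollas: E/h = 9.9/8.9 = 1.112 J/s.
1.112 > 0.5422, so adding deep corollas raises the average — include it.

Yes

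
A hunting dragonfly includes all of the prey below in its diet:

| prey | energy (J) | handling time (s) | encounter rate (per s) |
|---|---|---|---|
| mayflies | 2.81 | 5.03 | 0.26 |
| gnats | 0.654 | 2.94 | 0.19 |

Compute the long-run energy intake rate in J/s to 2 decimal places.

R = (0.26×2.81 + 0.19×0.654) / (1 + 0.26×5.03 + 0.19×2.94) = 0.8549/2.866 = 0.2982 J/s.

0.30 J/s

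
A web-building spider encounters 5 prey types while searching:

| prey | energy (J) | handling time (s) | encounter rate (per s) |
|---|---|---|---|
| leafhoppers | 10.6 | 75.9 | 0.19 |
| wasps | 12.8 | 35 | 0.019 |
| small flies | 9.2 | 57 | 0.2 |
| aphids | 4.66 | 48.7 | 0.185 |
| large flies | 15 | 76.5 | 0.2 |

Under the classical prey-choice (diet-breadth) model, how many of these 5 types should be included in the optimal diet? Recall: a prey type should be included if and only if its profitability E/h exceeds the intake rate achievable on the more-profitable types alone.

E/h in descending order: wasps 0.366, large flies 0.196, small flies 0.161, leafhoppers 0.14, aphids 0.0957 J/s. The optimal diet is the largest prefix of this list for which every included type satisfies E_i/h_i > R on the types above it.
Rate on top 1: 0.1461. large flies: 0.196 > 0.1461 → include.
Rate on top 2: 0.1912. small flies: 0.161 < 0.1912 → exclude; stop.
Optimal diet: wasps, large flies — 2 of 5 types.

2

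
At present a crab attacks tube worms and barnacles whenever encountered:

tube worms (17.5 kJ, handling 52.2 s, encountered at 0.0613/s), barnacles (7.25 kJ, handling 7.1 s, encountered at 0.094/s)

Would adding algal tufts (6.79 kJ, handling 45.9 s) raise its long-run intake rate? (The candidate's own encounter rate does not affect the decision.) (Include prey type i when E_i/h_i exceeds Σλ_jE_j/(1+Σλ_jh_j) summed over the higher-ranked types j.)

On tube worms and barnacles alone, R = ΣλE/(1+Σλh) = 1.754/4.867 = 0.3604 kJ/s.
Profitability of algal tufts: 6.79/45.9 = 0.1479 kJ/s.
Since 0.1479 < R, time spent handling algal tufts is better spent searching.

No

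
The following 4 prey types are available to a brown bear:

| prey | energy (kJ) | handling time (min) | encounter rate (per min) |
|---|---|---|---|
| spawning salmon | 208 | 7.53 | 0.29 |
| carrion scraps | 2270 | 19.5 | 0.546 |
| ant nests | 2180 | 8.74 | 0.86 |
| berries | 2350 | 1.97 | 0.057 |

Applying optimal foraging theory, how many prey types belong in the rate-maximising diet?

Profitabilities (E/h, kJ/min): berries 1.19e+03, ant nests 249, carrion scraps 116, spawning salmon 27.6. Add prey in this order while the next type's profitability exceeds the intake rate on those already taken.
Rate on top 1: 120.4. ant nests: 249 > 120.4 → include.
Rate on top 2: 232.8. carrion scraps: 116 < 232.8 → exclude; stop.
Optimal diet: berries, ant nests — 2 of 4 types.

2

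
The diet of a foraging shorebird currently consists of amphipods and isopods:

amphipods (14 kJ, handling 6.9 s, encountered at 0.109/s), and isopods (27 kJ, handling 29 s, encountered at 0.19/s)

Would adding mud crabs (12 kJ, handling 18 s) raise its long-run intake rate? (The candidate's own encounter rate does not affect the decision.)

Intake rate on the current diet: R = (0.109×14 + 0.19×27) / (1 + 0.109×6.9 + 0.19×29) = 6.656/7.262 = 0.9165 kJ/s.
Profitability of mud crabs: 12/18 = 0.6667 kJ/s.
Since 0.6667 < R, time spent handling mud crabs is better spent searching.

No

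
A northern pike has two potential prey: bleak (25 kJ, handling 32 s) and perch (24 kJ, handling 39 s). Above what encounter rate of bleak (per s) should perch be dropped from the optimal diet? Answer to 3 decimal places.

0.116 per s

Drop perch once their profitability E₂/h₂ falls below the rate achievable on bleak alone: E₂/h₂ = λE₁/(1 + λh₁).
Solve for λ: λE₁h₂ = E₂(1 + λh₁) → λ(E₁h₂ − E₂h₁) = E₂ → λ = E₂/(E₁h₂ − E₂h₁).
λ = 24/(25×39 − 24×32) = 24/207 = 0.1159 per s.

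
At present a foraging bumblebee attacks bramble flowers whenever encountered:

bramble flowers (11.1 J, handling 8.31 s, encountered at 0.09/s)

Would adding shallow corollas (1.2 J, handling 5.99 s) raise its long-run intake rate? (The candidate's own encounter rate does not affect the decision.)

No

Intake rate on the current diet: R = (0.09×11.1) / (1 + 0.09×8.31) = 0.999/1.748 = 0.5715 J/s.
shallow corollas: E/h = 1.2/5.99 = 0.2003 J/s.
Since 0.2003 < R, time spent handling shallow corollas is better spent searching.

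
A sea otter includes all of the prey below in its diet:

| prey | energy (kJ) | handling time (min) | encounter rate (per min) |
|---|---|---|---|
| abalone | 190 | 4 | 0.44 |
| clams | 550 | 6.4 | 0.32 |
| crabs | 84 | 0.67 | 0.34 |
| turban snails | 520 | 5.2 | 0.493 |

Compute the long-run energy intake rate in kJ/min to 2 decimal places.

71.65 kJ/min

Energy encountered per unit search time: 0.44×190 + 0.32×550 + 0.34×84 + 0.493×520 = 544.5 kJ/min.
Handling time per unit search time: 0.44×4 + 0.32×6.4 + 0.34×0.67 + 0.493×5.2 = 6.599.
Rate = 544.5/(1 + 6.599) = 71.65 kJ/min.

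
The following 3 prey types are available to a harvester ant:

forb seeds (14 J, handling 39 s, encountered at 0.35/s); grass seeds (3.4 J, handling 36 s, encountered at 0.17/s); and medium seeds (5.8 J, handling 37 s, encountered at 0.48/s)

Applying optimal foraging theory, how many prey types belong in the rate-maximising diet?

1

Profitabilities (E/h, J/s): forb seeds 0.359, medium seeds 0.157, grass seeds 0.0944. Add prey in this order while the next type's profitability exceeds the intake rate on those already taken.
Rate on top 1: 0.3345. medium seeds: 0.157 < 0.3345 → exclude; stop.
Optimal diet: forb seeds — 1 of 3 types.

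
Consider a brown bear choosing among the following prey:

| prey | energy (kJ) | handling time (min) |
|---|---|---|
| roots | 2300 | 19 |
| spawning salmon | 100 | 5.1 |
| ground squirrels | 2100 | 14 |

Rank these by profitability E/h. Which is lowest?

Profitability E/h (kJ/min): roots = 2300/19 = 121, spawning salmon = 100/5.1 = 19.6, ground squirrels = 2100/14 = 150.
Ranked: ground squirrels > roots > spawning salmon.

spawning salmon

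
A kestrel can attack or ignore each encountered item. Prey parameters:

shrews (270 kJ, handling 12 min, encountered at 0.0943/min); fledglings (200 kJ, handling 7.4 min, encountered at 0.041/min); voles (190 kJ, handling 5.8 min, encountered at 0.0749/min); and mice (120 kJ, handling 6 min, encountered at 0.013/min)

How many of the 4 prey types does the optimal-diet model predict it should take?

4

Profitabilities (E/h, kJ/min): voles 32.8, fledglings 27, shrews 22.5, mice 20. Add prey in this order while the next type's profitability exceeds the intake rate on those already taken.
Rate on top 1: 9.921. fledglings: 27 > 9.921 → include.
Rate on top 2: 12.91. shrews: 22.5 > 12.91 → include.
Rate on top 3: 16.69. mice: 20 > 16.69 → include.
Optimal diet: voles, fledglings, shrews, mice — 4 of 4 types.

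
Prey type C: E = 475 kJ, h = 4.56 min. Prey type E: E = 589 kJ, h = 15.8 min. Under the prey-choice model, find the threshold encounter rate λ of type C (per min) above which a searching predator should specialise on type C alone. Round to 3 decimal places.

0.122 per min

The zero-one rule: include type E iff E₂/h₂ > λE₁/(1+λh₁). Equality gives the switch point.
λE₁h₂ = E₂ + λE₂h₁ ⇒ λ = E₂/(E₁h₂ − E₂h₁) = 589/(7505 − 2686) = 0.1222 per min.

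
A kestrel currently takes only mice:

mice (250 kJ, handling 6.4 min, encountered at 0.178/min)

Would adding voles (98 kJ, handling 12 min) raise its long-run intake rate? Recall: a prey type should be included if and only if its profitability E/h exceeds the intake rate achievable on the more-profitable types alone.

No

On mice alone, R = ΣλE/(1+Σλh) = 44.5/2.139 = 20.8 kJ/min.
Profitability of voles: 98/12 = 8.167 kJ/min.
Since 8.167 < R, time spent handling voles is better spent searching.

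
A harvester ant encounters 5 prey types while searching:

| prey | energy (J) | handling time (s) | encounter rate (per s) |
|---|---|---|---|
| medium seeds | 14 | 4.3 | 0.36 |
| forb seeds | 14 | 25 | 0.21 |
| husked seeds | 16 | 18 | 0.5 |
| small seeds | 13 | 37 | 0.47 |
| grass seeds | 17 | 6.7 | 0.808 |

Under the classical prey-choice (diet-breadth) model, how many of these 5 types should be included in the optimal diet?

2

Rank by E/h (J/s): medium seeds 3.26, grass seeds 2.54, husked seeds 0.889, forb seeds 0.56, small seeds 0.351. Include each in turn until the next type's E/h falls below the running intake rate.
Rate on top 1: 1.978. grass seeds: 2.54 > 1.978 → include.
Rate on top 2: 2.358. husked seeds: 0.889 < 2.358 → exclude; stop.
Optimal diet: medium seeds, grass seeds — 2 of 5 types.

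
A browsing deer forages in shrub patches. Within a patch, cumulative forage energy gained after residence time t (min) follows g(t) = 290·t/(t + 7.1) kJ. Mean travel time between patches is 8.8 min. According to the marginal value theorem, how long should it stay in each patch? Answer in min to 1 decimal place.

Optimal t* satisfies g'(t*) = g(t*)/(T + t*).
g'(t) = 290·7.1/(t + 7.1)². Setting 290·7.1/(t+7.1)² = 290t/[(t+7.1)(8.8+t)] gives 7.1(8.8+t) = t(t+7.1), so t² = 7.1×8.8 = 62.48.
t* = √62.48 = 7.904 min.

7.9 min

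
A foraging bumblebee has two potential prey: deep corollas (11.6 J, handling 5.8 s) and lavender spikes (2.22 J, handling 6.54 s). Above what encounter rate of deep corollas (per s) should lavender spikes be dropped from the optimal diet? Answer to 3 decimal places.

0.035 per s

Drop lavender spikes once their profitability E₂/h₂ falls below the rate achievable on deep corollas alone: E₂/h₂ = λE₁/(1 + λh₁).
Solve for λ: λE₁h₂ = E₂(1 + λh₁) → λ(E₁h₂ − E₂h₁) = E₂ → λ = E₂/(E₁h₂ − E₂h₁).
λ = 2.22/(11.6×6.54 − 2.22×5.8) = 2.22/62.99 = 0.03524 per s.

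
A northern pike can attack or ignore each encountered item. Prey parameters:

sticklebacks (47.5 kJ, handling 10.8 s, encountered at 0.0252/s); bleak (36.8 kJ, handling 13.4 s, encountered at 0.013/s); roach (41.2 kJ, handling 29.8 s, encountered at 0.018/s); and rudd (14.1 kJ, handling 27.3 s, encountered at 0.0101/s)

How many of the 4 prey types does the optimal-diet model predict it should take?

3

Profitabilities (E/h, kJ/s): sticklebacks 4.4, bleak 2.75, roach 1.38, rudd 0.516. Add prey in this order while the next type's profitability exceeds the intake rate on those already taken.
Rate on top 1: 0.9409. bleak: 2.75 > 0.9409 → include.
Rate on top 2: 1.158. roach: 1.38 > 1.158 → include.
Rate on top 3: 1.219. rudd: 0.516 < 1.219 → exclude; stop.
Optimal diet: sticklebacks, bleak, roach — 3 of 4 types.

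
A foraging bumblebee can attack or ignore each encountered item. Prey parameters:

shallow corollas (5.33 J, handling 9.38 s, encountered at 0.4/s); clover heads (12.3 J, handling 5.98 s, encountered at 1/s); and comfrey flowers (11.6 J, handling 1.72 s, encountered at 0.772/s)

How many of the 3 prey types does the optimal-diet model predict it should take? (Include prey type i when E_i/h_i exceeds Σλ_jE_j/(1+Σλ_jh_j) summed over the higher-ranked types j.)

Profitabilities (E/h, J/s): comfrey flowers 6.74, clover heads 2.06, shallow corollas 0.568. Add prey in this order while the next type's profitability exceeds the intake rate on those already taken.
Rate on top 1: 3.847. clover heads: 2.06 < 3.847 → exclude; stop.
Optimal diet: comfrey flowers — 1 of 3 types.

1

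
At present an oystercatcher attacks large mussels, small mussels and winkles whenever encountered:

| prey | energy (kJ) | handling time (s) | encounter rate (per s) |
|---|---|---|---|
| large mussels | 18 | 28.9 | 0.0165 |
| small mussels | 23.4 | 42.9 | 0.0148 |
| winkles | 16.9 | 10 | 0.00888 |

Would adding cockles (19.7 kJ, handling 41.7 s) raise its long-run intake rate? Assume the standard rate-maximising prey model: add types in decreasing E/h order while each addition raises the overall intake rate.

On large mussels, small mussels and winkles alone, R = ΣλE/(1+Σλh) = 0.7934/2.201 = 0.3605 kJ/s.
Profitability of cockles: 19.7/41.7 = 0.4724 kJ/s.
Since 0.4724 > R, including cockles increases the long-run rate.

Yes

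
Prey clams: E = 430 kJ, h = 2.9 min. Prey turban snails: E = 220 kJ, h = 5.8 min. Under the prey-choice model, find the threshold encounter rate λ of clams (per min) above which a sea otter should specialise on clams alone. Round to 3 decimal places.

0.119 per min

The zero-one rule: include turban snails iff E₂/h₂ > λE₁/(1+λh₁). Equality gives the switch point.
λE₁h₂ = E₂ + λE₂h₁ ⇒ λ = E₂/(E₁h₂ − E₂h₁) = 220/(2494 − 638) = 0.1185 per min.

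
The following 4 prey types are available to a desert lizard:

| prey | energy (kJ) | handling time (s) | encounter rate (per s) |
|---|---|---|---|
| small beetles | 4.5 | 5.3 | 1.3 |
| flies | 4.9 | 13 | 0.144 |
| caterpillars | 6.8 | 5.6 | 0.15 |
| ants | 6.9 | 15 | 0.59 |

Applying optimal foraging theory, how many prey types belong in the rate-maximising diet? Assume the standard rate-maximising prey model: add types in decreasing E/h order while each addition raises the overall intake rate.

Rank by E/h (kJ/s): caterpillars 1.21, small beetles 0.849, ants 0.46, flies 0.377. Include each in turn until the next type's E/h falls below the running intake rate.
Rate on top 1: 0.5543. small beetles: 0.849 > 0.5543 → include.
Rate on top 2: 0.7869. ants: 0.46 < 0.7869 → exclude; stop.
Optimal diet: caterpillars, small beetles — 2 of 4 types.

2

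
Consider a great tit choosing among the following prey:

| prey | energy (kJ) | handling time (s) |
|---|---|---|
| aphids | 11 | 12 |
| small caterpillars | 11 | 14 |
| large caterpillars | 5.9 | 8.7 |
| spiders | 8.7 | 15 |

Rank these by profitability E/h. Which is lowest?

In descending order of E/h:
aphids: 11/12 = 0.917 kJ/s
small caterpillars: 11/14 = 0.786 kJ/s
large caterpillars: 5.9/8.7 = 0.678 kJ/s
spiders: 8.7/15 = 0.58 kJ/s

spiders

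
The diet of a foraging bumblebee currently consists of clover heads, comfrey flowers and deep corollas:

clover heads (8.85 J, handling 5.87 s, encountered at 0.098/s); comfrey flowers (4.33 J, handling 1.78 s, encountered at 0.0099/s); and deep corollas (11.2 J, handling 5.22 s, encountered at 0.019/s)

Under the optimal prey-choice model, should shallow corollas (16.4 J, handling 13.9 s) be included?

Yes

On clover heads, comfrey flowers and deep corollas alone, R = ΣλE/(1+Σλh) = 1.123/1.692 = 0.6637 J/s.
Profitability of shallow corollas: 16.4/13.9 = 1.18 J/s.
Since 1.18 > R, including shallow corollas increases the long-run rate.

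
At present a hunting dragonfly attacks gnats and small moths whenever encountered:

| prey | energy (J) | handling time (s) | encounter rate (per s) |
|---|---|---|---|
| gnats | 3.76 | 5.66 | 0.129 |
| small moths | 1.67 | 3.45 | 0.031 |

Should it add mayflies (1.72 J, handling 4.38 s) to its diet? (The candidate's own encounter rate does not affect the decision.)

Current rate: (0.129×3.76 + 0.031×1.67)/(1 + 0.129×5.66 + 0.031×3.45) = 0.2922 J/s.
mayflies: E/h = 1.72/4.38 = 0.3927 J/s.
0.3927 > 0.2922, so adding mayflies raises the average — include it.

Yes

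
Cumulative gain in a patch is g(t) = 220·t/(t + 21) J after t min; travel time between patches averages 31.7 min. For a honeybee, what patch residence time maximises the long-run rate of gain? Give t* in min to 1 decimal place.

25.8 min

Maximise g(t)/(T+t): set derivative to zero → g'(t)(T+t) = g(t).
g'(t) = 220·21/(t + 21)². Setting 220·21/(t+21)² = 220t/[(t+21)(31.7+t)] gives 21(31.7+t) = t(t+21), so t² = 21×31.7 = 665.7.
t* = √665.7 = 25.8 min.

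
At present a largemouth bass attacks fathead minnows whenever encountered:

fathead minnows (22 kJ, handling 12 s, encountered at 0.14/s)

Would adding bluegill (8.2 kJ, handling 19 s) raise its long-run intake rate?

No

On fathead minnows alone, R = ΣλE/(1+Σλh) = 3.08/2.68 = 1.149 kJ/s.
bluegill: E/h = 8.2/19 = 0.4316 kJ/s.
Since 0.4316 < R, time spent handling bluegill is better spent searching.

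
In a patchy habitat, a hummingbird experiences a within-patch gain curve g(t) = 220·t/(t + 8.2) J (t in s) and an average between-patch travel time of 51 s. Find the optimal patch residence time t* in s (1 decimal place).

20.4 s

Optimal t* satisfies g'(t*) = g(t*)/(T + t*).
g'(t) = 220·8.2/(t + 8.2)². Setting 220·8.2/(t+8.2)² = 220t/[(t+8.2)(51+t)] gives 8.2(51+t) = t(t+8.2), so t² = 8.2×51 = 418.2.
t* = √418.2 = 20.45 s.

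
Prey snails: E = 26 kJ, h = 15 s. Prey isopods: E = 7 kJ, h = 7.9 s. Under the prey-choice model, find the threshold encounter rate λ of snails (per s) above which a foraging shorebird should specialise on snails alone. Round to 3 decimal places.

0.070 per s

The zero-one rule: include isopods iff E₂/h₂ > λE₁/(1+λh₁). Equality gives the switch point.
λE₁h₂ = E₂ + λE₂h₁ ⇒ λ = E₂/(E₁h₂ − E₂h₁) = 7/(205.4 − 105) = 0.06972 per s.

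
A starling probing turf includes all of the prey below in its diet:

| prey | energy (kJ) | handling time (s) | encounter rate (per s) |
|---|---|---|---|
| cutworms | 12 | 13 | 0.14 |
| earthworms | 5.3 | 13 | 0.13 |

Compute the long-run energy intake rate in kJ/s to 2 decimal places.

R = Σλ_iE_i / (1 + Σλ_ih_i)
Numerator: 0.14×12 + 0.13×5.3 = 2.369
Denominator: 1 + 0.14×13 + 0.13×13 = 4.51
R = 2.369/4.51 = 0.5253 kJ/s

0.53 kJ/s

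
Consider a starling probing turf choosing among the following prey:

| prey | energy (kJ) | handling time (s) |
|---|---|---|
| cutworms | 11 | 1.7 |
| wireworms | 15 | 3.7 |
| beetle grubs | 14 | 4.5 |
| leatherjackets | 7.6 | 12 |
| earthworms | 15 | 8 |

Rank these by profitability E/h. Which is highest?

cutworms

Profitability E/h (kJ/s): cutworms = 11/1.7 = 6.47, wireworms = 15/3.7 = 4.05, beetle grubs = 14/4.5 = 3.11, leatherjackets = 7.6/12 = 0.633, earthworms = 15/8 = 1.88.
Ranked: cutworms > wireworms > beetle grubs > earthworms > leatherjackets.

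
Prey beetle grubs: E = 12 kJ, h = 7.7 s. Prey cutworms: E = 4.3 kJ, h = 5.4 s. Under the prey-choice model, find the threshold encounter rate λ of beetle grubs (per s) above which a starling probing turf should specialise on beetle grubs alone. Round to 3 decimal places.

0.136 per s

At the threshold, the rate on beetle grubs alone equals the profitability of cutworms: λ·12/(1 + λ·7.7) = 4.3/5.4 = 0.7963.
Rearranging, λ(12 − 0.7963×7.7) = 0.7963, so λ = 0.7963/5.869 = 0.1357 per s.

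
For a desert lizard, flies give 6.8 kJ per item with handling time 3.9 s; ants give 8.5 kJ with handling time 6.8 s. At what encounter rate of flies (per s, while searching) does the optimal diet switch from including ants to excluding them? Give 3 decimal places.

0.649 per s

The zero-one rule: include ants iff E₂/h₂ > λE₁/(1+λh₁). Equality gives the switch point.
λE₁h₂ = E₂ + λE₂h₁ ⇒ λ = E₂/(E₁h₂ − E₂h₁) = 8.5/(46.24 − 33.15) = 0.6494 per s.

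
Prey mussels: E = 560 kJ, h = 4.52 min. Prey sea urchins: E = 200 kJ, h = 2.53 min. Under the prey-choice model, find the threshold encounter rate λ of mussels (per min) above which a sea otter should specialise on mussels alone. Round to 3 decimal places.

0.390 per min

The zero-one rule: include sea urchins iff E₂/h₂ > λE₁/(1+λh₁). Equality gives the switch point.
λE₁h₂ = E₂ + λE₂h₁ ⇒ λ = E₂/(E₁h₂ − E₂h₁) = 200/(1417 − 904) = 0.39 per min.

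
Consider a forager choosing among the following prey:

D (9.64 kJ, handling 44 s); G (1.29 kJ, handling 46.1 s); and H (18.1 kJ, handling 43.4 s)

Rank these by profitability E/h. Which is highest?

H

Profitability E/h (kJ/s): D = 9.64/44 = 0.219, G = 1.29/46.1 = 0.028, H = 18.1/43.4 = 0.417.
Ranked: H > D > G.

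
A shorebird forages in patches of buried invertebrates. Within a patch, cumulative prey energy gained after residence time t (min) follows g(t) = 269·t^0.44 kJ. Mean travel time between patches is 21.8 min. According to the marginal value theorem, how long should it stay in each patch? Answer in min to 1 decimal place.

By the marginal value theorem, leave when the instantaneous gain rate g'(t) equals the habitat-wide average g(t)/(T + t).
g'(t) = 0.44·269·t^-0.56. Setting 0.44·269·t^-0.56 = 269·t^0.44/(21.8+t) gives 0.44(21.8+t) = t, so 0.56·t = 0.44×21.8.
t* = 0.44×21.8/0.56 = 17.13 min.

17.1 min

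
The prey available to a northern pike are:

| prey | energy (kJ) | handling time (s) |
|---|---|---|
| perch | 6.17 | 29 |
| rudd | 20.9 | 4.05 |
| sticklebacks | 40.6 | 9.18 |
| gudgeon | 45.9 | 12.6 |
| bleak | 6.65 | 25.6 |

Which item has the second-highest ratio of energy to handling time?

Profitability E/h (kJ/s): perch = 6.17/29 = 0.213, rudd = 20.9/4.05 = 5.16, sticklebacks = 40.6/9.18 = 4.42, gudgeon = 45.9/12.6 = 3.64, bleak = 6.65/25.6 = 0.26.
Ranked: rudd > sticklebacks > gudgeon > bleak > perch.

sticklebacks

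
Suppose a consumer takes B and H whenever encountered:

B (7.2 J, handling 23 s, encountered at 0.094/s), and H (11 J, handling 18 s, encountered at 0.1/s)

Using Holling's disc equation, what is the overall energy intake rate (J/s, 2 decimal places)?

R = (0.094×7.2 + 0.1×11) / (1 + 0.094×23 + 0.1×18) = 1.777/4.962 = 0.3581 J/s.

0.36 J/s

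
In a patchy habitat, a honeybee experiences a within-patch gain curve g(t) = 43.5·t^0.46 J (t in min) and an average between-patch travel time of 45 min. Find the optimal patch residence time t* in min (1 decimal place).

38.3 min

Optimal t* satisfies g'(t*) = g(t*)/(T + t*).
g'(t) = 0.46·43.5·t^-0.54. Setting 0.46·43.5·t^-0.54 = 43.5·t^0.46/(45+t) gives 0.46(45+t) = t, so 0.54·t = 0.46×45.
t* = 0.46×45/0.54 = 38.33 min.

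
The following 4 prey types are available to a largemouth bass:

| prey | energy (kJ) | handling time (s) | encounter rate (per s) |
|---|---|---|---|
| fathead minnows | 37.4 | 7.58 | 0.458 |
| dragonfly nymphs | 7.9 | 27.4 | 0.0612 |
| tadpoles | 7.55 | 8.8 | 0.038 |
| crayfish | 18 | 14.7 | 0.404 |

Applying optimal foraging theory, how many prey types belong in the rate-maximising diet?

1

Rank by E/h (kJ/s): fathead minnows 4.93, crayfish 1.22, tadpoles 0.858, dragonfly nymphs 0.288. Include each in turn until the next type's E/h falls below the running intake rate.
Rate on top 1: 3.831. crayfish: 1.22 < 3.831 → exclude; stop.
Optimal diet: fathead minnows — 1 of 4 types.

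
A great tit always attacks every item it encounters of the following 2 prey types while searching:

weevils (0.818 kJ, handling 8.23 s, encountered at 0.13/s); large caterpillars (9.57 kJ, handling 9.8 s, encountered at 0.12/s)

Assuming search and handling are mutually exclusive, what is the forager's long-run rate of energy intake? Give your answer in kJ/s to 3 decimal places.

0.387 kJ/s

R = (0.13×0.818 + 0.12×9.57) / (1 + 0.13×8.23 + 0.12×9.8) = 1.255/3.246 = 0.3866 kJ/s.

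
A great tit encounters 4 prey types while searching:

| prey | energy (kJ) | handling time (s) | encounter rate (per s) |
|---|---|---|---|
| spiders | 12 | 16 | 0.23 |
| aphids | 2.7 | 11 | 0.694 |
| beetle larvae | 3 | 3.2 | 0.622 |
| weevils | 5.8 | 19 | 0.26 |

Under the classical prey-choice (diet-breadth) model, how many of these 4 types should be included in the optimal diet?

Profitabilities (E/h, kJ/s): beetle larvae 0.938, spiders 0.75, weevils 0.305, aphids 0.245. Add prey in this order while the next type's profitability exceeds the intake rate on those already taken.
Rate on top 1: 0.624. spiders: 0.75 > 0.624 → include.
Rate on top 2: 0.6935. weevils: 0.305 < 0.6935 → exclude; stop.
Optimal diet: beetle larvae, spiders — 2 of 4 types.

2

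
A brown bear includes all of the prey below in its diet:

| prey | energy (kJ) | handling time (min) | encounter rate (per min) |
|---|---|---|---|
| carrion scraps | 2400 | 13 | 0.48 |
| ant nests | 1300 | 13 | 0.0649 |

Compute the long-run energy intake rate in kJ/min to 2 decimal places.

152.95 kJ/min

Energy encountered per unit search time: 0.48×2400 + 0.0649×1300 = 1236 kJ/min.
Handling time per unit search time: 0.48×13 + 0.0649×13 = 7.084.
Rate = 1236/(1 + 7.084) = 152.9 kJ/min.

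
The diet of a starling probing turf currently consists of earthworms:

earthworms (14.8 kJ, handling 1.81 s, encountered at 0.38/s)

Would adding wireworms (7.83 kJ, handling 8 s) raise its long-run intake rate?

No

Current rate: (0.38×14.8)/(1 + 0.38×1.81) = 3.332 kJ/s.
Profitability of wireworms: 7.83/8 = 0.9788 kJ/s.
Since 0.9788 < R, time spent handling wireworms is better spent searching.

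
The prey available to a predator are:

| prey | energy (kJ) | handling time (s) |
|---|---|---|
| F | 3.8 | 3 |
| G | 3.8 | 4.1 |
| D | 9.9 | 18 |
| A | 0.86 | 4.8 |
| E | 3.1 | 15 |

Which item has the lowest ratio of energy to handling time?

A

Profitability E/h (kJ/s): F = 3.8/3 = 1.27, G = 3.8/4.1 = 0.927, D = 9.9/18 = 0.55, A = 0.86/4.8 = 0.179, E = 3.1/15 = 0.207.
Ranked: F > G > D > E > A.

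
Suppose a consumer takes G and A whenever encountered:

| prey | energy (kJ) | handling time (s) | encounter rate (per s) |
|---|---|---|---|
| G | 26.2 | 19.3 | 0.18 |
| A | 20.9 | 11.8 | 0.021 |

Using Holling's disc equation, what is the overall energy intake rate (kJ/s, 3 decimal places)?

Energy encountered per unit search time: 0.18×26.2 + 0.021×20.9 = 5.155 kJ/s.
Handling time per unit search time: 0.18×19.3 + 0.021×11.8 = 3.722.
Rate = 5.155/(1 + 3.722) = 1.092 kJ/s.

1.092 kJ/s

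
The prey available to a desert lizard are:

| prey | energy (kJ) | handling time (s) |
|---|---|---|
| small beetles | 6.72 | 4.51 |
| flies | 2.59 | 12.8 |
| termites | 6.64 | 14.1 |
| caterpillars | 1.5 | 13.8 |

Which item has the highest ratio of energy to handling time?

small beetles

In descending order of E/h:
small beetles: 6.72/4.51 = 1.49 kJ/s
termites: 6.64/14.1 = 0.471 kJ/s
flies: 2.59/12.8 = 0.202 kJ/s
caterpillars: 1.5/13.8 = 0.109 kJ/s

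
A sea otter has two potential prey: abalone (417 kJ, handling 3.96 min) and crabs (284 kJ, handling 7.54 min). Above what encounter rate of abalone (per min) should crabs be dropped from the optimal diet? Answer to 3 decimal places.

Drop crabs once their profitability E₂/h₂ falls below the rate achievable on abalone alone: E₂/h₂ = λE₁/(1 + λh₁).
Solve for λ: λE₁h₂ = E₂(1 + λh₁) → λ(E₁h₂ − E₂h₁) = E₂ → λ = E₂/(E₁h₂ − E₂h₁).
λ = 284/(417×7.54 − 284×3.96) = 284/2020 = 0.1406 per min.

0.141 per min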